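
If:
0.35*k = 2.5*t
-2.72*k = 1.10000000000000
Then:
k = -0.40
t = -0.06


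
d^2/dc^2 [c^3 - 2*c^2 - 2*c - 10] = 6*c - 4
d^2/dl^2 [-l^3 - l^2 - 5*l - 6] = -6*l - 2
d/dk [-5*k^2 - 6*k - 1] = -10*k - 6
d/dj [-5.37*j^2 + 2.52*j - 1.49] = 2.52 - 10.74*j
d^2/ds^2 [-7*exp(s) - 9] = -7*exp(s)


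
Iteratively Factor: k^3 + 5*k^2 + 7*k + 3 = (k + 3)*(k^2 + 2*k + 1) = (k + 1)*(k + 3)*(k + 1)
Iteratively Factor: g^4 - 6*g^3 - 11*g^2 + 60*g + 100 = (g - 5)*(g^3 - g^2 - 16*g - 20) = (g - 5)*(g + 2)*(g^2 - 3*g - 10) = (g - 5)^2*(g + 2)*(g + 2)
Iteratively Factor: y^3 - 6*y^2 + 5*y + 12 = (y - 3)*(y^2 - 3*y - 4) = (y - 3)*(y + 1)*(y - 4)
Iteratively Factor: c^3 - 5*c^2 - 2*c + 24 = (c + 2)*(c^2 - 7*c + 12) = (c - 4)*(c + 2)*(c - 3)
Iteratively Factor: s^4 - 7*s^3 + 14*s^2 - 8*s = (s - 2)*(s^3 - 5*s^2 + 4*s) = (s - 4)*(s - 2)*(s^2 - s) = s*(s - 4)*(s - 2)*(s - 1)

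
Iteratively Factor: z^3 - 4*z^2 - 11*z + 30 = (z - 5)*(z^2 + z - 6) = (z - 5)*(z - 2)*(z + 3)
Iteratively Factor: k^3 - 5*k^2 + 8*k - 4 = (k - 2)*(k^2 - 3*k + 2) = (k - 2)*(k - 1)*(k - 2)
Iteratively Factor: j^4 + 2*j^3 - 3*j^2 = (j - 1)*(j^3 + 3*j^2) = (j - 1)*(j + 3)*(j^2) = j*(j - 1)*(j + 3)*(j)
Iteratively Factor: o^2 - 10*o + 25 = (o - 5)*(o - 5)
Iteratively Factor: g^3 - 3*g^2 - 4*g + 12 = (g - 3)*(g^2 - 4) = (g - 3)*(g + 2)*(g - 2)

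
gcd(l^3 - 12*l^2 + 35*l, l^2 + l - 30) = l - 5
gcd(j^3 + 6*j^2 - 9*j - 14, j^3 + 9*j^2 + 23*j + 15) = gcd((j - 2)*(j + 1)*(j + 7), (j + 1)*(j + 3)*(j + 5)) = j + 1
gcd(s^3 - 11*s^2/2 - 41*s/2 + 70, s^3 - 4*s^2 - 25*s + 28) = s^2 - 3*s - 28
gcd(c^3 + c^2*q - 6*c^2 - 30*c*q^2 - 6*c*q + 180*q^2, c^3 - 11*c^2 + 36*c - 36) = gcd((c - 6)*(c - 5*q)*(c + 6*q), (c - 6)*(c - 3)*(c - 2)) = c - 6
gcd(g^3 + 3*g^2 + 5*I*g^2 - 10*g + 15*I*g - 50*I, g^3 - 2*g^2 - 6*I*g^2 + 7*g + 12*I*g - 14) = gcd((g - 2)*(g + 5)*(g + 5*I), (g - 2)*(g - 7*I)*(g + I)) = g - 2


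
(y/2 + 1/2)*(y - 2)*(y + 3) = y^3/2 + y^2 - 5*y/2 - 3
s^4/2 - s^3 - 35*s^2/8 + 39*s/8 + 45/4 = (s/2 + 1)*(s - 3)*(s - 5/2)*(s + 3/2)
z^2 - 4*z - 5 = (z - 5)*(z + 1)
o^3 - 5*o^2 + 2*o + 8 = (o - 4)*(o - 2)*(o + 1)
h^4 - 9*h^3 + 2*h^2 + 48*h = h*(h - 8)*(h - 3)*(h + 2)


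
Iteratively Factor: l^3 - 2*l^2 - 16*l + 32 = (l - 2)*(l^2 - 16) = (l - 2)*(l + 4)*(l - 4)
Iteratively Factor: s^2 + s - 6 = (s - 2)*(s + 3)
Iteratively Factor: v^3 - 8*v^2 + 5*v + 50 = (v - 5)*(v^2 - 3*v - 10) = (v - 5)^2*(v + 2)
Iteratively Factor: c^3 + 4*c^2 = (c + 4)*(c^2) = c*(c + 4)*(c)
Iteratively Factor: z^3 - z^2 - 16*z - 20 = (z - 5)*(z^2 + 4*z + 4) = (z - 5)*(z + 2)*(z + 2)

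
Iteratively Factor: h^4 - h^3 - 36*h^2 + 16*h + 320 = (h + 4)*(h^3 - 5*h^2 - 16*h + 80) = (h - 4)*(h + 4)*(h^2 - h - 20) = (h - 4)*(h + 4)^2*(h - 5)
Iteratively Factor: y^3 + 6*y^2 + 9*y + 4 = (y + 4)*(y^2 + 2*y + 1) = (y + 1)*(y + 4)*(y + 1)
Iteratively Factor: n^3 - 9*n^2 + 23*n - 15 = (n - 1)*(n^2 - 8*n + 15) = (n - 5)*(n - 1)*(n - 3)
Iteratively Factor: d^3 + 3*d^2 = (d + 3)*(d^2) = d*(d + 3)*(d)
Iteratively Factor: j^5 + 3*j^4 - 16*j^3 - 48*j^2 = (j)*(j^4 + 3*j^3 - 16*j^2 - 48*j) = j*(j + 4)*(j^3 - j^2 - 12*j) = j^2*(j + 4)*(j^2 - j - 12) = j^2*(j + 3)*(j + 4)*(j - 4)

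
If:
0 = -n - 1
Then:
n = -1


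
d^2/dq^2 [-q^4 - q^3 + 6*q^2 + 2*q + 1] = -12*q^2 - 6*q + 12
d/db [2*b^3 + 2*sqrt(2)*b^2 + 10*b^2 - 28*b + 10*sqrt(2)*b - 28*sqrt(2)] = 6*b^2 + 4*sqrt(2)*b + 20*b - 28 + 10*sqrt(2)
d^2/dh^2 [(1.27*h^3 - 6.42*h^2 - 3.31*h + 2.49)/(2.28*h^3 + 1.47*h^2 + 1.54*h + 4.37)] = (-75.2605199999999*h^6 - 129.995568*h^5 + 72.171576*h^4 + 1056.769448*h^3 + 779.22507*h^2 + 158.06202*h - 220.833374)/(11.852352*h^9 + 22.924944*h^8 + 38.797164*h^7 + 102.296331*h^6 + 114.084054*h^5 + 130.851819*h^4 + 193.631896*h^3 + 115.309005*h^2 + 88.227678*h + 83.453453)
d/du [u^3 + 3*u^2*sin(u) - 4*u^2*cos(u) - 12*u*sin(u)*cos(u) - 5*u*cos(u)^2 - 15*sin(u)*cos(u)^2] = 4*u^2*sin(u) + 3*u^2*cos(u) + 3*u^2 + 6*u*sin(u) + 5*u*sin(2*u) - 8*u*cos(u) - 12*u*cos(2*u) - 6*sin(2*u) - 15*cos(u)/4 - 5*cos(2*u)/2 - 45*cos(3*u)/4 - 5/2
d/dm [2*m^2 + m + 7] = 4*m + 1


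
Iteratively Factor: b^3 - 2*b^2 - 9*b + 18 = (b - 2)*(b^2 - 9) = (b - 3)*(b - 2)*(b + 3)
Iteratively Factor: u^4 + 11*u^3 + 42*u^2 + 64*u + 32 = (u + 1)*(u^3 + 10*u^2 + 32*u + 32) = (u + 1)*(u + 4)*(u^2 + 6*u + 8) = (u + 1)*(u + 4)^2*(u + 2)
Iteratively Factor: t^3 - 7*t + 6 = (t + 3)*(t^2 - 3*t + 2) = (t - 2)*(t + 3)*(t - 1)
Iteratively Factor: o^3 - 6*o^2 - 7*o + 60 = (o - 4)*(o^2 - 2*o - 15) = (o - 5)*(o - 4)*(o + 3)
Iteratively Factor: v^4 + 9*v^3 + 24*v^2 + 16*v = (v + 4)*(v^3 + 5*v^2 + 4*v) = (v + 1)*(v + 4)*(v^2 + 4*v) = (v + 1)*(v + 4)^2*(v)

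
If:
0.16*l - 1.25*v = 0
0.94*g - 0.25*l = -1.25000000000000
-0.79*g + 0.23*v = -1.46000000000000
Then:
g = 2.37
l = 13.90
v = 1.78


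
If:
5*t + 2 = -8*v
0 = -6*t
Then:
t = 0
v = -1/4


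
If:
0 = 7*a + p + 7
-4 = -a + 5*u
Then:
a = 5*u + 4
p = -35*u - 35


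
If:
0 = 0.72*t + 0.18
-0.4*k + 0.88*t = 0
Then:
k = -0.55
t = -0.25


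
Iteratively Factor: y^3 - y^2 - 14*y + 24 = (y - 3)*(y^2 + 2*y - 8) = (y - 3)*(y - 2)*(y + 4)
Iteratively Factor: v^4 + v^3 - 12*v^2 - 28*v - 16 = (v + 2)*(v^3 - v^2 - 10*v - 8) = (v - 4)*(v + 2)*(v^2 + 3*v + 2) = (v - 4)*(v + 2)^2*(v + 1)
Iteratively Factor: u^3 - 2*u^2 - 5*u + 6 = (u + 2)*(u^2 - 4*u + 3) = (u - 1)*(u + 2)*(u - 3)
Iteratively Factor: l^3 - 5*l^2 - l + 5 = (l - 1)*(l^2 - 4*l - 5) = (l - 1)*(l + 1)*(l - 5)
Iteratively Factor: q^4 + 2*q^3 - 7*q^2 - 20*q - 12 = (q - 3)*(q^3 + 5*q^2 + 8*q + 4) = (q - 3)*(q + 1)*(q^2 + 4*q + 4) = (q - 3)*(q + 1)*(q + 2)*(q + 2)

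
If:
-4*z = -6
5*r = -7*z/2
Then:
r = -21/20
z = 3/2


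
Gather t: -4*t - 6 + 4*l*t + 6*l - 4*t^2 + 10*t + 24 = 6*l - 4*t^2 + t*(4*l + 6) + 18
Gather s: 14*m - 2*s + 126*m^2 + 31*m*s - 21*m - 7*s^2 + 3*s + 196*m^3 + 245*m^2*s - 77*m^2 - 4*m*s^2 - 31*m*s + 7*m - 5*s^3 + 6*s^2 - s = 196*m^3 + 245*m^2*s + 49*m^2 - 5*s^3 + s^2*(-4*m - 1)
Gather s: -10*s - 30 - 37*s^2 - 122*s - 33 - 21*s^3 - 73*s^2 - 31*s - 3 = -21*s^3 - 110*s^2 - 163*s - 66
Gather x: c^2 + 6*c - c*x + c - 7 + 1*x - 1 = c^2 + 7*c + x*(1 - c) - 8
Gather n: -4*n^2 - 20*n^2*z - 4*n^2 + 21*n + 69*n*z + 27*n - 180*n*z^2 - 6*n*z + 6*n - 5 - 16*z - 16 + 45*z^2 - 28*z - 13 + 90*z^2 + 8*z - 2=n^2*(-20*z - 8) + n*(-180*z^2 + 63*z + 54) + 135*z^2 - 36*z - 36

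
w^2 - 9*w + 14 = (w - 7)*(w - 2)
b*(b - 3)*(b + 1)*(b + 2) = b^4 - 7*b^2 - 6*b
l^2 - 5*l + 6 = (l - 3)*(l - 2)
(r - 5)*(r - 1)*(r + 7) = r^3 + r^2 - 37*r + 35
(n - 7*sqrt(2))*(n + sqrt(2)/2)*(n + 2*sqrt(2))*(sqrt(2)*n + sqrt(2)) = sqrt(2)*n^4 - 9*n^3 + sqrt(2)*n^3 - 33*sqrt(2)*n^2 - 9*n^2 - 33*sqrt(2)*n - 28*n - 28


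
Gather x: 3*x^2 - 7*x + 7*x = 3*x^2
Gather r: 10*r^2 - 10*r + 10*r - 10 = 10*r^2 - 10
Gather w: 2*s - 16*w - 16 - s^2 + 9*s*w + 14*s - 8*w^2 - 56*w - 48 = -s^2 + 16*s - 8*w^2 + w*(9*s - 72) - 64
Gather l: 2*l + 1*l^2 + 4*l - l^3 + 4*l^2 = -l^3 + 5*l^2 + 6*l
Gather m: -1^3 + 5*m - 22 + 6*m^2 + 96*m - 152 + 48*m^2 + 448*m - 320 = 54*m^2 + 549*m - 495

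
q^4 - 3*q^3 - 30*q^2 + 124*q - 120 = (q - 5)*(q - 2)^2*(q + 6)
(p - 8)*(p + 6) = p^2 - 2*p - 48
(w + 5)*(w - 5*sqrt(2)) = w^2 - 5*sqrt(2)*w + 5*w - 25*sqrt(2)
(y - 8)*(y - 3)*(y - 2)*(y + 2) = y^4 - 11*y^3 + 20*y^2 + 44*y - 96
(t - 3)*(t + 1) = t^2 - 2*t - 3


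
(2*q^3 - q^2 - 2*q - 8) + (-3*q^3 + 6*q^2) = -q^3 + 5*q^2 - 2*q - 8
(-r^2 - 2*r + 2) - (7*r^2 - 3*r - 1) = -8*r^2 + r + 3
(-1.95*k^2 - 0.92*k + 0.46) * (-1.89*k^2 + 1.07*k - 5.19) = 3.6855*k^4 - 0.3477*k^3 + 8.2667*k^2 + 5.267*k - 2.3874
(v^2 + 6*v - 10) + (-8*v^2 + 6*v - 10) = -7*v^2 + 12*v - 20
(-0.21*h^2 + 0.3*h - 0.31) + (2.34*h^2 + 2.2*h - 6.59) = 2.13*h^2 + 2.5*h - 6.9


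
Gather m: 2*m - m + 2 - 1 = m + 1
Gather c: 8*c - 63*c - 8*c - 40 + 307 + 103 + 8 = 378 - 63*c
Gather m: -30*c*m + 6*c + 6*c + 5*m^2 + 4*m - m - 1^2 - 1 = 12*c + 5*m^2 + m*(3 - 30*c) - 2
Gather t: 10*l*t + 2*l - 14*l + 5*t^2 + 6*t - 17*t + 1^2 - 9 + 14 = -12*l + 5*t^2 + t*(10*l - 11) + 6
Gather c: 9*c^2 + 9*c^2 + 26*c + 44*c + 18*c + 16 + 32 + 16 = 18*c^2 + 88*c + 64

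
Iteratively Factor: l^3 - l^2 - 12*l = (l)*(l^2 - l - 12) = l*(l + 3)*(l - 4)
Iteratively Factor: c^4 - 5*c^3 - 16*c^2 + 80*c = (c - 4)*(c^3 - c^2 - 20*c) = (c - 5)*(c - 4)*(c^2 + 4*c) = c*(c - 5)*(c - 4)*(c + 4)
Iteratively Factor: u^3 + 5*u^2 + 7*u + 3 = (u + 3)*(u^2 + 2*u + 1) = (u + 1)*(u + 3)*(u + 1)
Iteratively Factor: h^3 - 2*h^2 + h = (h - 1)*(h^2 - h) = h*(h - 1)*(h - 1)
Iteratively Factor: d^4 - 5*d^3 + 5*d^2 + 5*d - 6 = (d - 2)*(d^3 - 3*d^2 - d + 3) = (d - 2)*(d - 1)*(d^2 - 2*d - 3) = (d - 3)*(d - 2)*(d - 1)*(d + 1)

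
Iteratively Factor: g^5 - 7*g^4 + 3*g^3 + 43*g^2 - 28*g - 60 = (g + 2)*(g^4 - 9*g^3 + 21*g^2 + g - 30) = (g - 2)*(g + 2)*(g^3 - 7*g^2 + 7*g + 15) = (g - 3)*(g - 2)*(g + 2)*(g^2 - 4*g - 5) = (g - 3)*(g - 2)*(g + 1)*(g + 2)*(g - 5)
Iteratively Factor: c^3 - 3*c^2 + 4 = (c + 1)*(c^2 - 4*c + 4) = (c - 2)*(c + 1)*(c - 2)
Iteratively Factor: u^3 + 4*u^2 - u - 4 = (u + 4)*(u^2 - 1) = (u - 1)*(u + 4)*(u + 1)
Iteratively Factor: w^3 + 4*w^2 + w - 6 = (w + 2)*(w^2 + 2*w - 3) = (w - 1)*(w + 2)*(w + 3)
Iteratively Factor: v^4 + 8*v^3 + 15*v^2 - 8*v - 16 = (v + 4)*(v^3 + 4*v^2 - v - 4) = (v + 4)^2*(v^2 - 1) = (v + 1)*(v + 4)^2*(v - 1)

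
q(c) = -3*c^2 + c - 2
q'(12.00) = -71.00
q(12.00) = -422.00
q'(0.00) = 1.00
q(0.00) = -2.00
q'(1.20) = -6.20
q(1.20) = -5.12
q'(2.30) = -12.80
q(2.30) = -15.57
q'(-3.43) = 21.58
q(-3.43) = -40.72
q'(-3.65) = 22.90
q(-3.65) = -45.62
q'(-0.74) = 5.44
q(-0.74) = -4.38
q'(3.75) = -21.50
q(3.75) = -40.44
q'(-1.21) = 8.26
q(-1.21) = -7.60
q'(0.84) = -4.04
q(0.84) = -3.28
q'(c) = 1 - 6*c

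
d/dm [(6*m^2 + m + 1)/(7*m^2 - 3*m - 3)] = 25*m*(-m - 2)/(49*m^4 - 42*m^3 - 33*m^2 + 18*m + 9)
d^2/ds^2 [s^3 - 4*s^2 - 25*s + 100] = 6*s - 8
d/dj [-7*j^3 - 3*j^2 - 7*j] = -21*j^2 - 6*j - 7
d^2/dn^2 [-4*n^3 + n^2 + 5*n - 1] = 2 - 24*n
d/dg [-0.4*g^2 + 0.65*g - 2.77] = 0.65 - 0.8*g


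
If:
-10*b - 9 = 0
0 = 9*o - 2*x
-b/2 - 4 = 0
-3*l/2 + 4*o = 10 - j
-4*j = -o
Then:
No Solution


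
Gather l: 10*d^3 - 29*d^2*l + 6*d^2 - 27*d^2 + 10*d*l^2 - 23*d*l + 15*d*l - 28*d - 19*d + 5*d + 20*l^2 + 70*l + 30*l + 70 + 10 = 10*d^3 - 21*d^2 - 42*d + l^2*(10*d + 20) + l*(-29*d^2 - 8*d + 100) + 80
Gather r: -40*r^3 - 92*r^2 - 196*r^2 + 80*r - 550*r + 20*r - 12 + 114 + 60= -40*r^3 - 288*r^2 - 450*r + 162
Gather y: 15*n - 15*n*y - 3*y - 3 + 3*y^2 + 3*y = -15*n*y + 15*n + 3*y^2 - 3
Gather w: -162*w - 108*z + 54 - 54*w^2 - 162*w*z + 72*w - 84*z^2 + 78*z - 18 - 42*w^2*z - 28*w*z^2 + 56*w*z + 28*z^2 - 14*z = w^2*(-42*z - 54) + w*(-28*z^2 - 106*z - 90) - 56*z^2 - 44*z + 36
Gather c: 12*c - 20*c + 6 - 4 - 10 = -8*c - 8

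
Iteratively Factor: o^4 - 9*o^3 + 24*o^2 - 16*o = (o - 4)*(o^3 - 5*o^2 + 4*o) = (o - 4)^2*(o^2 - o) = o*(o - 4)^2*(o - 1)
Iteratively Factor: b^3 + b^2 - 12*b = (b)*(b^2 + b - 12) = b*(b - 3)*(b + 4)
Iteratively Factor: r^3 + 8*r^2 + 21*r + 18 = (r + 3)*(r^2 + 5*r + 6) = (r + 2)*(r + 3)*(r + 3)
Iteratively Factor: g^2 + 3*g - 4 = (g - 1)*(g + 4)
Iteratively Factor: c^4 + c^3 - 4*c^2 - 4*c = (c)*(c^3 + c^2 - 4*c - 4) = c*(c - 2)*(c^2 + 3*c + 2) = c*(c - 2)*(c + 2)*(c + 1)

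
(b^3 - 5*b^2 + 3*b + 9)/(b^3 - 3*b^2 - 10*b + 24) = (b^3 - 5*b^2 + 3*b + 9)/(b^3 - 3*b^2 - 10*b + 24)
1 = 1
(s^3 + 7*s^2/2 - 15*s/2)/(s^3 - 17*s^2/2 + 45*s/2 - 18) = s*(s + 5)/(s^2 - 7*s + 12)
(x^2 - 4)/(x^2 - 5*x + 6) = (x + 2)/(x - 3)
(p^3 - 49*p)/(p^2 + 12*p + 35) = p*(p - 7)/(p + 5)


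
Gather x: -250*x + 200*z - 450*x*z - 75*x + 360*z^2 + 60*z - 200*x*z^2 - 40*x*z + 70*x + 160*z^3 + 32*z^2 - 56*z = x*(-200*z^2 - 490*z - 255) + 160*z^3 + 392*z^2 + 204*z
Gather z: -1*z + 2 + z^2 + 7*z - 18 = z^2 + 6*z - 16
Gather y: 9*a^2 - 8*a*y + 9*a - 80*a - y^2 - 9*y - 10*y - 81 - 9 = 9*a^2 - 71*a - y^2 + y*(-8*a - 19) - 90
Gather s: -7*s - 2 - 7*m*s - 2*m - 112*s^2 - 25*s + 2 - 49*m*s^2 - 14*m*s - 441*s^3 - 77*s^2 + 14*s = -2*m - 441*s^3 + s^2*(-49*m - 189) + s*(-21*m - 18)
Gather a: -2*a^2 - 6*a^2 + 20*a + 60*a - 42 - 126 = -8*a^2 + 80*a - 168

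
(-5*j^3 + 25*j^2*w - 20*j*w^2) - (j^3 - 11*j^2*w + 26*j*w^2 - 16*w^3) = -6*j^3 + 36*j^2*w - 46*j*w^2 + 16*w^3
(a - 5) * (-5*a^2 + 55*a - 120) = -5*a^3 + 80*a^2 - 395*a + 600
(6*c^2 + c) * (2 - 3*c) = -18*c^3 + 9*c^2 + 2*c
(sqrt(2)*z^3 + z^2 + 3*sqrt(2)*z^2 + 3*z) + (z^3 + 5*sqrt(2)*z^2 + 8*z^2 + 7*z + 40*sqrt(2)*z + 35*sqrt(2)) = z^3 + sqrt(2)*z^3 + 9*z^2 + 8*sqrt(2)*z^2 + 10*z + 40*sqrt(2)*z + 35*sqrt(2)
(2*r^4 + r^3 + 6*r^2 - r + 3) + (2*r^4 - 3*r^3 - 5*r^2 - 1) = 4*r^4 - 2*r^3 + r^2 - r + 2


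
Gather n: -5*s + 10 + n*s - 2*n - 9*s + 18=n*(s - 2) - 14*s + 28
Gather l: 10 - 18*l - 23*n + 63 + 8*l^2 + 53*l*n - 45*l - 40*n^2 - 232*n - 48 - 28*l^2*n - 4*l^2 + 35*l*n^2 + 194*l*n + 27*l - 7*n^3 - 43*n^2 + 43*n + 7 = l^2*(4 - 28*n) + l*(35*n^2 + 247*n - 36) - 7*n^3 - 83*n^2 - 212*n + 32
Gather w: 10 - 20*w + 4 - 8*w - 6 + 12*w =8 - 16*w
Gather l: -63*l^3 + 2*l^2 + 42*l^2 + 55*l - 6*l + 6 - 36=-63*l^3 + 44*l^2 + 49*l - 30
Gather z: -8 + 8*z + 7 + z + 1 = 9*z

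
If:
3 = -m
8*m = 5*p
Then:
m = -3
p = -24/5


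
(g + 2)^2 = g^2 + 4*g + 4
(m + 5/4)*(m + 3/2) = m^2 + 11*m/4 + 15/8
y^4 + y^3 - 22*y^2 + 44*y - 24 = (y - 2)^2*(y - 1)*(y + 6)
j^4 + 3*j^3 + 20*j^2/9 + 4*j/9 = j*(j + 1/3)*(j + 2/3)*(j + 2)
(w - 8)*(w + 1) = w^2 - 7*w - 8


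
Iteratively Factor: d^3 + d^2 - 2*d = (d + 2)*(d^2 - d) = (d - 1)*(d + 2)*(d)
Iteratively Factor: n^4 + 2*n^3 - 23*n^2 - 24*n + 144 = (n + 4)*(n^3 - 2*n^2 - 15*n + 36) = (n + 4)^2*(n^2 - 6*n + 9) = (n - 3)*(n + 4)^2*(n - 3)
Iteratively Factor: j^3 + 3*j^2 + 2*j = (j + 1)*(j^2 + 2*j) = j*(j + 1)*(j + 2)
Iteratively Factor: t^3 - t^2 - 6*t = (t - 3)*(t^2 + 2*t) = t*(t - 3)*(t + 2)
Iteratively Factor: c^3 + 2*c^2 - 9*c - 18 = (c + 2)*(c^2 - 9) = (c - 3)*(c + 2)*(c + 3)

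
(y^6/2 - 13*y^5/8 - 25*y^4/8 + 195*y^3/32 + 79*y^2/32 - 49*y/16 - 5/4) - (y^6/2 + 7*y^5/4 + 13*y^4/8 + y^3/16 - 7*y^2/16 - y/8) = -27*y^5/8 - 19*y^4/4 + 193*y^3/32 + 93*y^2/32 - 47*y/16 - 5/4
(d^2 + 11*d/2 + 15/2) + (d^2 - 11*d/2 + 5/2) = 2*d^2 + 10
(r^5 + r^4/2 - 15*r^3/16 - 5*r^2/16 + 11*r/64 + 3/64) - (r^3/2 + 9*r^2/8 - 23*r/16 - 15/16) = r^5 + r^4/2 - 23*r^3/16 - 23*r^2/16 + 103*r/64 + 63/64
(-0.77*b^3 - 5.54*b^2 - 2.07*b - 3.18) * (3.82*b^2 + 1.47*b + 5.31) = -2.9414*b^5 - 22.2947*b^4 - 20.1399*b^3 - 44.6079*b^2 - 15.6663*b - 16.8858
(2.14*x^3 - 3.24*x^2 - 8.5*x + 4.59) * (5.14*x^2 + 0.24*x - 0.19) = 10.9996*x^5 - 16.14*x^4 - 44.8742*x^3 + 22.1682*x^2 + 2.7166*x - 0.8721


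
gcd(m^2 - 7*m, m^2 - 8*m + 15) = 1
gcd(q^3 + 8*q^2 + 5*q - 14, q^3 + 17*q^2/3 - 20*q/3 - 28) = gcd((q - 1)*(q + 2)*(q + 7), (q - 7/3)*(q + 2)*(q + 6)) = q + 2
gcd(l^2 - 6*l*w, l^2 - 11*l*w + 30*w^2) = -l + 6*w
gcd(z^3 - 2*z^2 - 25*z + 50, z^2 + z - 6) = z - 2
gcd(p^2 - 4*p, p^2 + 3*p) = p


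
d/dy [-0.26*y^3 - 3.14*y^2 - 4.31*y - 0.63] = -0.78*y^2 - 6.28*y - 4.31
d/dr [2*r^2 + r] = 4*r + 1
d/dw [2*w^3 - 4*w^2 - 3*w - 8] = 6*w^2 - 8*w - 3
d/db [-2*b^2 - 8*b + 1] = -4*b - 8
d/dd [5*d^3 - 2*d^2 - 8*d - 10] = 15*d^2 - 4*d - 8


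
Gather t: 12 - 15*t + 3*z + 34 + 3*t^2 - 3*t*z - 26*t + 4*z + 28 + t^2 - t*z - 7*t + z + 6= 4*t^2 + t*(-4*z - 48) + 8*z + 80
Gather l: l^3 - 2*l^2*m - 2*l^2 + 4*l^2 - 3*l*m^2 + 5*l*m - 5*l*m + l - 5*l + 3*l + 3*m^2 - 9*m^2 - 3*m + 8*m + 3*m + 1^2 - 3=l^3 + l^2*(2 - 2*m) + l*(-3*m^2 - 1) - 6*m^2 + 8*m - 2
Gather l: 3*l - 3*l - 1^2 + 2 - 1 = 0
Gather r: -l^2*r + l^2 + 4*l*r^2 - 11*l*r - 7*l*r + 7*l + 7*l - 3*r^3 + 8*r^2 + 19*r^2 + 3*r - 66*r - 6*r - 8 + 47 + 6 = l^2 + 14*l - 3*r^3 + r^2*(4*l + 27) + r*(-l^2 - 18*l - 69) + 45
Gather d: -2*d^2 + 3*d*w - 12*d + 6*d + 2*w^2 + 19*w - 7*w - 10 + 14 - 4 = -2*d^2 + d*(3*w - 6) + 2*w^2 + 12*w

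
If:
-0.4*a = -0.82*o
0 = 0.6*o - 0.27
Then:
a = 0.92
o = 0.45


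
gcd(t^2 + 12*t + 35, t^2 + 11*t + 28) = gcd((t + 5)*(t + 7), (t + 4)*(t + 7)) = t + 7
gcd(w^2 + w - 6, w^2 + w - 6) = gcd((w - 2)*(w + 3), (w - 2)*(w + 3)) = w^2 + w - 6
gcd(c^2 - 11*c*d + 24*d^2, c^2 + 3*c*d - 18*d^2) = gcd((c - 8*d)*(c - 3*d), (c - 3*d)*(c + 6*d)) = c - 3*d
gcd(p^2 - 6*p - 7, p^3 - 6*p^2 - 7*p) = p^2 - 6*p - 7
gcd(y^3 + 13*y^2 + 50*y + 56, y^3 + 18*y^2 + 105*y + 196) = y^2 + 11*y + 28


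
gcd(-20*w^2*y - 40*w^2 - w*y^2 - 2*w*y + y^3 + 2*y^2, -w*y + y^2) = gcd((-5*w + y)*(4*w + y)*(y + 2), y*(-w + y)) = 1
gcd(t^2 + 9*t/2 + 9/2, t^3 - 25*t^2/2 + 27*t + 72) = t + 3/2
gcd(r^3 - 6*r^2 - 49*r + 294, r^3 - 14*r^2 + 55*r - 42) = r^2 - 13*r + 42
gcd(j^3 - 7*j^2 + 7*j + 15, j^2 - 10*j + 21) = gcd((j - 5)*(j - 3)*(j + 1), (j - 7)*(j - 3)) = j - 3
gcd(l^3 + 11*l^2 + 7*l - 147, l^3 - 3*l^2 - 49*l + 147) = l^2 + 4*l - 21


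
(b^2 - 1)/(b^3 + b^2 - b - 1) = 1/(b + 1)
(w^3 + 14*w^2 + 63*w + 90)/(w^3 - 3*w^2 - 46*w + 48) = (w^2 + 8*w + 15)/(w^2 - 9*w + 8)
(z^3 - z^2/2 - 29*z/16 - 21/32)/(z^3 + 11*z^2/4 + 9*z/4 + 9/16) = (4*z - 7)/(2*(2*z + 3))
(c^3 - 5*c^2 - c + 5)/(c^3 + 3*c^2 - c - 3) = (c - 5)/(c + 3)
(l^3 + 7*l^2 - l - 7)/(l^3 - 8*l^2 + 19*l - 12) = (l^2 + 8*l + 7)/(l^2 - 7*l + 12)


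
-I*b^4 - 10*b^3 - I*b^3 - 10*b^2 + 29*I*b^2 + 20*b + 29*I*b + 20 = (b - 5*I)*(b - 4*I)*(b - I)*(-I*b - I)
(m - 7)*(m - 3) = m^2 - 10*m + 21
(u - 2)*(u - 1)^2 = u^3 - 4*u^2 + 5*u - 2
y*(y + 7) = y^2 + 7*y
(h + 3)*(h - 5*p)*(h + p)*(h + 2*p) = h^4 - 2*h^3*p + 3*h^3 - 13*h^2*p^2 - 6*h^2*p - 10*h*p^3 - 39*h*p^2 - 30*p^3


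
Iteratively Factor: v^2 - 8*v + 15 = (v - 5)*(v - 3)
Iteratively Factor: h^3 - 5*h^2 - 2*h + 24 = (h - 4)*(h^2 - h - 6) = (h - 4)*(h + 2)*(h - 3)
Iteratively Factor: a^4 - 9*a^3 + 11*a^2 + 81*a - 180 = (a - 4)*(a^3 - 5*a^2 - 9*a + 45) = (a - 5)*(a - 4)*(a^2 - 9) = (a - 5)*(a - 4)*(a + 3)*(a - 3)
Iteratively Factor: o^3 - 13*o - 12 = (o + 1)*(o^2 - o - 12) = (o + 1)*(o + 3)*(o - 4)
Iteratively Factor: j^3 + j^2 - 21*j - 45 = (j + 3)*(j^2 - 2*j - 15) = (j - 5)*(j + 3)*(j + 3)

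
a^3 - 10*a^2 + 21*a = a*(a - 7)*(a - 3)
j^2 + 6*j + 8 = (j + 2)*(j + 4)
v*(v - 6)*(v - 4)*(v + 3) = v^4 - 7*v^3 - 6*v^2 + 72*v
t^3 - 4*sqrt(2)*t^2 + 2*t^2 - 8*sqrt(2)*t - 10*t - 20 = (t + 2)*(t - 5*sqrt(2))*(t + sqrt(2))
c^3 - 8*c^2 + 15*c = c*(c - 5)*(c - 3)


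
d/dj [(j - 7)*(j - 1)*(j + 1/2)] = 3*j^2 - 15*j + 3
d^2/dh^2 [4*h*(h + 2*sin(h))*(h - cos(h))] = -8*h^2*sin(h) + 4*h^2*cos(h) + 16*h*sin(h) + 16*h*sin(2*h) + 32*h*cos(h) + 24*h + 16*sin(h) - 8*cos(h) - 16*cos(2*h)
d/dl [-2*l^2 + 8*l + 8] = 8 - 4*l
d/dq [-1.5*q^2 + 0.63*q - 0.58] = 0.63 - 3.0*q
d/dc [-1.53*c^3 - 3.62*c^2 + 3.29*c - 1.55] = -4.59*c^2 - 7.24*c + 3.29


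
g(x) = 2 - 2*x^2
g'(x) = -4*x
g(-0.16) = 1.95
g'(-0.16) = 0.64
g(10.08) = -201.21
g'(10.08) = -40.32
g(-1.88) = -5.07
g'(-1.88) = 7.52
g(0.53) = 1.44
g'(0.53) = -2.12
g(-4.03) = -30.48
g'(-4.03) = 16.12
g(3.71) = -25.53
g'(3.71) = -14.84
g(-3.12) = -17.47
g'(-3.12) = 12.48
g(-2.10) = -6.82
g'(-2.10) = 8.40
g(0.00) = 2.00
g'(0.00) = 0.00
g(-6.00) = -70.00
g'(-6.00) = 24.00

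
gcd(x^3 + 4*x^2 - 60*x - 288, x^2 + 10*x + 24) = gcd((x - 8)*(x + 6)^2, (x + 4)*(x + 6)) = x + 6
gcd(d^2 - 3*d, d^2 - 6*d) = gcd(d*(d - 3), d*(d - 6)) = d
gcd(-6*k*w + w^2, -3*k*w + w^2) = w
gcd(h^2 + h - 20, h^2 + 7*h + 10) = h + 5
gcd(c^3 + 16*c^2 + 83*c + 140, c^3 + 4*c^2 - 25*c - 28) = c + 7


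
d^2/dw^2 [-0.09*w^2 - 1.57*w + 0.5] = -0.180000000000000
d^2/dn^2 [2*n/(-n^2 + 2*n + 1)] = 4*(4*n*(n - 1)^2 + (3*n - 2)*(-n^2 + 2*n + 1))/(-n^2 + 2*n + 1)^3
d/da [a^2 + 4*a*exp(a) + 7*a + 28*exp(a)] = 4*a*exp(a) + 2*a + 32*exp(a) + 7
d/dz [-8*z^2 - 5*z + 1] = -16*z - 5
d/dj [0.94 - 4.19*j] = -4.19000000000000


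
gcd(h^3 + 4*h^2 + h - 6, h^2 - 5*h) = 1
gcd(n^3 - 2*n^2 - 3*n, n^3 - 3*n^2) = n^2 - 3*n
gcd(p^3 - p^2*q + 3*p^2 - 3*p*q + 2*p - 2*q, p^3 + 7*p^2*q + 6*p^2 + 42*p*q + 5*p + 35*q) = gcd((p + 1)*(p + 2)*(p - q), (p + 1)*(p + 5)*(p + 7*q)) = p + 1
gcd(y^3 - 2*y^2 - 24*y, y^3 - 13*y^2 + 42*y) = y^2 - 6*y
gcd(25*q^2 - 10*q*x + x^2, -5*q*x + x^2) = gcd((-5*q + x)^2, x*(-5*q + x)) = -5*q + x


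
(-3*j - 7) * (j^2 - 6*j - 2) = -3*j^3 + 11*j^2 + 48*j + 14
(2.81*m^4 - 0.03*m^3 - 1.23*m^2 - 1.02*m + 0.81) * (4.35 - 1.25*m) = -3.5125*m^5 + 12.261*m^4 + 1.407*m^3 - 4.0755*m^2 - 5.4495*m + 3.5235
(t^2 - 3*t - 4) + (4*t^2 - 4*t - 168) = 5*t^2 - 7*t - 172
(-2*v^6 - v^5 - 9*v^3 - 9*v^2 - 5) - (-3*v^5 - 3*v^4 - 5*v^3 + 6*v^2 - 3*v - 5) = -2*v^6 + 2*v^5 + 3*v^4 - 4*v^3 - 15*v^2 + 3*v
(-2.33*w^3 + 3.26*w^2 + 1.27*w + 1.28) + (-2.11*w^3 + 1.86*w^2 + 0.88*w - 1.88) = -4.44*w^3 + 5.12*w^2 + 2.15*w - 0.6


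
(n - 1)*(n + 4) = n^2 + 3*n - 4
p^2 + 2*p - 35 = (p - 5)*(p + 7)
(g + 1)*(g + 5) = g^2 + 6*g + 5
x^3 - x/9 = x*(x - 1/3)*(x + 1/3)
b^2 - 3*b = b*(b - 3)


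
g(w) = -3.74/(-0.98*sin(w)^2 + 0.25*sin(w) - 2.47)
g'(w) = -3.74*(1.96*sin(w)*cos(w) - 0.25*cos(w))/(-0.98*sin(w)^2 + 0.25*sin(w) - 2.47)^2 = (0.935 - 7.3304*sin(w))*cos(w)/(0.98*sin(w)^2 - 0.25*sin(w) + 2.47)^2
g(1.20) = 1.21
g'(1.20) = -0.22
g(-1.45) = 1.02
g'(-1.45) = 0.07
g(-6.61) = 1.41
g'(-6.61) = 0.44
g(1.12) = 1.23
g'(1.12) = -0.27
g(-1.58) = 1.01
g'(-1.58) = -0.01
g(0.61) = 1.41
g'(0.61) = -0.38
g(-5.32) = 1.28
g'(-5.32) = -0.34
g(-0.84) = 1.17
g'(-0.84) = 0.42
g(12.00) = 1.30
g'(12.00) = 0.49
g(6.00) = 1.43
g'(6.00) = 0.42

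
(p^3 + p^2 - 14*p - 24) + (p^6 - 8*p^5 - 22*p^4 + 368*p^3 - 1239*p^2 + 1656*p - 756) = p^6 - 8*p^5 - 22*p^4 + 369*p^3 - 1238*p^2 + 1642*p - 780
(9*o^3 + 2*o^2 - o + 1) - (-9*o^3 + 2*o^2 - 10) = 18*o^3 - o + 11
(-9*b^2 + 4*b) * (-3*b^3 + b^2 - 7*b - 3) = 27*b^5 - 21*b^4 + 67*b^3 - b^2 - 12*b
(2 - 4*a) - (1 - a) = 1 - 3*a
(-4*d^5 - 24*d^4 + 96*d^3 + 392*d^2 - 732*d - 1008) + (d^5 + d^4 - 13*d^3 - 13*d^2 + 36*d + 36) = -3*d^5 - 23*d^4 + 83*d^3 + 379*d^2 - 696*d - 972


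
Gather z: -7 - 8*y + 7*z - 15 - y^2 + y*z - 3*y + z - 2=-y^2 - 11*y + z*(y + 8) - 24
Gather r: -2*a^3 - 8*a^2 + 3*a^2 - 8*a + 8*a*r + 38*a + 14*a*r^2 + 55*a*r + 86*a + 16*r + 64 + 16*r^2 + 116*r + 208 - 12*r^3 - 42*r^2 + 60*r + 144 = -2*a^3 - 5*a^2 + 116*a - 12*r^3 + r^2*(14*a - 26) + r*(63*a + 192) + 416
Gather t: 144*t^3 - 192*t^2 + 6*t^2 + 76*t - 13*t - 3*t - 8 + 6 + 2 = 144*t^3 - 186*t^2 + 60*t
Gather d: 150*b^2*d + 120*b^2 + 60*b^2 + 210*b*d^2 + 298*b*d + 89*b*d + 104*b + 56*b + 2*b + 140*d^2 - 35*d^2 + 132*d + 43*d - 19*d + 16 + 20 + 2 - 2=180*b^2 + 162*b + d^2*(210*b + 105) + d*(150*b^2 + 387*b + 156) + 36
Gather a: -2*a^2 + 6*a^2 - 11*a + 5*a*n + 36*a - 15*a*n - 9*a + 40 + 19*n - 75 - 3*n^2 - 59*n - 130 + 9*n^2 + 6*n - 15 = 4*a^2 + a*(16 - 10*n) + 6*n^2 - 34*n - 180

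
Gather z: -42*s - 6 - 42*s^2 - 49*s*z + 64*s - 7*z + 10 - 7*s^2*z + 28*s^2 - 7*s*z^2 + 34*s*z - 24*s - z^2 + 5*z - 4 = -14*s^2 - 2*s + z^2*(-7*s - 1) + z*(-7*s^2 - 15*s - 2)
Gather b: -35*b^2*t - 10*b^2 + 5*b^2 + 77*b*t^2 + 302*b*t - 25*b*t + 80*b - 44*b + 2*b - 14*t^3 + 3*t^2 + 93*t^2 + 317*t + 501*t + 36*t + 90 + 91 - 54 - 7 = b^2*(-35*t - 5) + b*(77*t^2 + 277*t + 38) - 14*t^3 + 96*t^2 + 854*t + 120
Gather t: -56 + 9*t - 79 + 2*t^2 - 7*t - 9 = 2*t^2 + 2*t - 144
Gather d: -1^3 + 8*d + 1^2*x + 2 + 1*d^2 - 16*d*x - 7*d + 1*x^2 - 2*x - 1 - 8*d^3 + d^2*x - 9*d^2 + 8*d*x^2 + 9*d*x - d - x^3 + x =-8*d^3 + d^2*(x - 8) + d*(8*x^2 - 7*x) - x^3 + x^2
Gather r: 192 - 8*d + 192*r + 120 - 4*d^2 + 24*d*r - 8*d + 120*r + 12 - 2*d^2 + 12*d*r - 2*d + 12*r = -6*d^2 - 18*d + r*(36*d + 324) + 324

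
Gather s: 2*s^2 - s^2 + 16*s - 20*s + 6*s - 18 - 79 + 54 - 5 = s^2 + 2*s - 48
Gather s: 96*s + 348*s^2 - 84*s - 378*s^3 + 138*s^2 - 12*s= -378*s^3 + 486*s^2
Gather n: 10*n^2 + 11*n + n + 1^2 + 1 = 10*n^2 + 12*n + 2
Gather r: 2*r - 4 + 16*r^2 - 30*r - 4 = 16*r^2 - 28*r - 8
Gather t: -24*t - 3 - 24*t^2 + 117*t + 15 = -24*t^2 + 93*t + 12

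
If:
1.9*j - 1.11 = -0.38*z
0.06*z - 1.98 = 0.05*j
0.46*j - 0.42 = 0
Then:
No Solution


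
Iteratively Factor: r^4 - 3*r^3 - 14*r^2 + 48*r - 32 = (r + 4)*(r^3 - 7*r^2 + 14*r - 8) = (r - 1)*(r + 4)*(r^2 - 6*r + 8) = (r - 4)*(r - 1)*(r + 4)*(r - 2)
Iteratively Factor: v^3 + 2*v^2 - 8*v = (v)*(v^2 + 2*v - 8) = v*(v + 4)*(v - 2)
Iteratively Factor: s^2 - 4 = (s + 2)*(s - 2)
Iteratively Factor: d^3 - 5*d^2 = (d - 5)*(d^2) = d*(d - 5)*(d)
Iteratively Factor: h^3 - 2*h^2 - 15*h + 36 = (h + 4)*(h^2 - 6*h + 9) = (h - 3)*(h + 4)*(h - 3)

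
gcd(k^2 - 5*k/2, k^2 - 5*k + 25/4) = k - 5/2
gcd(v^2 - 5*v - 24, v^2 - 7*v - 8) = v - 8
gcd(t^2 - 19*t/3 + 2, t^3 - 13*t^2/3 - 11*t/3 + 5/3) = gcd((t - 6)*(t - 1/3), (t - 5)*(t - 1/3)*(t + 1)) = t - 1/3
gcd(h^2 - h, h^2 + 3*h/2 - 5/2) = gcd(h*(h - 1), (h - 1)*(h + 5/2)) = h - 1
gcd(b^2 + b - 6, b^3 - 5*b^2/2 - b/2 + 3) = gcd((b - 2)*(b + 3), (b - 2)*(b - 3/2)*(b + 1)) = b - 2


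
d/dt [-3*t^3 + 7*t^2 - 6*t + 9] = -9*t^2 + 14*t - 6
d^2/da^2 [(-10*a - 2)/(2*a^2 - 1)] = 8*(-8*a^2*(5*a + 1) + (15*a + 1)*(2*a^2 - 1))/(2*a^2 - 1)^3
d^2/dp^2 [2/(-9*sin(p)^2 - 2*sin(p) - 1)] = 4*(162*sin(p)^4 + 27*sin(p)^3 - 259*sin(p)^2 - 55*sin(p) + 5)/(9*sin(p)^2 + 2*sin(p) + 1)^3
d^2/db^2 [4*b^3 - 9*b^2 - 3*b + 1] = 24*b - 18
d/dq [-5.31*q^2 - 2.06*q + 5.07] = -10.62*q - 2.06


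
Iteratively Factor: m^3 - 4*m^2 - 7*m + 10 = (m + 2)*(m^2 - 6*m + 5) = (m - 5)*(m + 2)*(m - 1)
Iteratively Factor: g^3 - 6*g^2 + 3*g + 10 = (g - 5)*(g^2 - g - 2) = (g - 5)*(g - 2)*(g + 1)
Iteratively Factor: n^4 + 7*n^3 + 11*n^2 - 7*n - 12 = (n + 1)*(n^3 + 6*n^2 + 5*n - 12) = (n - 1)*(n + 1)*(n^2 + 7*n + 12) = (n - 1)*(n + 1)*(n + 3)*(n + 4)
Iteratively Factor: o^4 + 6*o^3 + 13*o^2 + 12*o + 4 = (o + 1)*(o^3 + 5*o^2 + 8*o + 4) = (o + 1)^2*(o^2 + 4*o + 4) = (o + 1)^2*(o + 2)*(o + 2)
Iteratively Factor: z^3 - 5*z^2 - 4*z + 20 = (z + 2)*(z^2 - 7*z + 10) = (z - 2)*(z + 2)*(z - 5)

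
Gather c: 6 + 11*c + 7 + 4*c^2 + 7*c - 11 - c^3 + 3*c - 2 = -c^3 + 4*c^2 + 21*c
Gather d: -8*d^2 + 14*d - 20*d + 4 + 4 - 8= -8*d^2 - 6*d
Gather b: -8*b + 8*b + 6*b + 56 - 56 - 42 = 6*b - 42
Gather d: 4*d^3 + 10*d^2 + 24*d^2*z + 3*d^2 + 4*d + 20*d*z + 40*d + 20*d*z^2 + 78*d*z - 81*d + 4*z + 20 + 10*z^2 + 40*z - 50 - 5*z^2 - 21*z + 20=4*d^3 + d^2*(24*z + 13) + d*(20*z^2 + 98*z - 37) + 5*z^2 + 23*z - 10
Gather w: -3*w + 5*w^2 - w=5*w^2 - 4*w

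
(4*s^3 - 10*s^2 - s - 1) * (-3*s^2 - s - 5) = -12*s^5 + 26*s^4 - 7*s^3 + 54*s^2 + 6*s + 5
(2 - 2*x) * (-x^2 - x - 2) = 2*x^3 + 2*x - 4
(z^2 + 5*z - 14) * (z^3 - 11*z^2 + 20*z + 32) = z^5 - 6*z^4 - 49*z^3 + 286*z^2 - 120*z - 448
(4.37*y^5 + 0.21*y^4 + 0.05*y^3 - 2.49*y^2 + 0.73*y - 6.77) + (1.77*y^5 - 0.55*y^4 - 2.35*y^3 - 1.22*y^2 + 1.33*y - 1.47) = 6.14*y^5 - 0.34*y^4 - 2.3*y^3 - 3.71*y^2 + 2.06*y - 8.24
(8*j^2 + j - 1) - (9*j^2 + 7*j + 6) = -j^2 - 6*j - 7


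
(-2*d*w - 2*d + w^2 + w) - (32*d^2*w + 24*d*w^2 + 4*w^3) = -32*d^2*w - 24*d*w^2 - 2*d*w - 2*d - 4*w^3 + w^2 + w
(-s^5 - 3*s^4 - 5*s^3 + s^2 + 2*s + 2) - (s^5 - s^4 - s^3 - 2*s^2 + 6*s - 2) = -2*s^5 - 2*s^4 - 4*s^3 + 3*s^2 - 4*s + 4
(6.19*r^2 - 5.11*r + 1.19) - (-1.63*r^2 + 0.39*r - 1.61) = 7.82*r^2 - 5.5*r + 2.8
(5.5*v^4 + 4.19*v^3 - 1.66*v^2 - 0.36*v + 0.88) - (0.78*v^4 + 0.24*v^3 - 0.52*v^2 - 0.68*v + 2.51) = 4.72*v^4 + 3.95*v^3 - 1.14*v^2 + 0.32*v - 1.63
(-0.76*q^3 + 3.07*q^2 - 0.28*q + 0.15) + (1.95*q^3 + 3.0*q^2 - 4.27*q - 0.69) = 1.19*q^3 + 6.07*q^2 - 4.55*q - 0.54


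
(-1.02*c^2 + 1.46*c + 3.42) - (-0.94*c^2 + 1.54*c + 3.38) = -0.0800000000000001*c^2 - 0.0800000000000001*c + 0.04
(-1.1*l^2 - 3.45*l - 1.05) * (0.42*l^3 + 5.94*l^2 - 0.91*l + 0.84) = -0.462*l^5 - 7.983*l^4 - 19.933*l^3 - 4.0215*l^2 - 1.9425*l - 0.882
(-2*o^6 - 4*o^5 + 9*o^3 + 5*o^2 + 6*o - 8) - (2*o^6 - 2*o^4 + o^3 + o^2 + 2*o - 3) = -4*o^6 - 4*o^5 + 2*o^4 + 8*o^3 + 4*o^2 + 4*o - 5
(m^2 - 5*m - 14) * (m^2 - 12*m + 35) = m^4 - 17*m^3 + 81*m^2 - 7*m - 490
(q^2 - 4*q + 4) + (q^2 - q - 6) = 2*q^2 - 5*q - 2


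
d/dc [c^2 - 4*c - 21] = 2*c - 4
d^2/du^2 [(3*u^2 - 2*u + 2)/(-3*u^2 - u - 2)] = 6*(9*u^3 - 18*u - 2)/(27*u^6 + 27*u^5 + 63*u^4 + 37*u^3 + 42*u^2 + 12*u + 8)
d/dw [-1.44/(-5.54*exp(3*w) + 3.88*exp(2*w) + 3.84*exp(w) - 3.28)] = (-23.9328*exp(2*w) + 11.1744*exp(w) + 5.5296)*exp(w)/(5.54*exp(3*w) - 3.88*exp(2*w) - 3.84*exp(w) + 3.28)^2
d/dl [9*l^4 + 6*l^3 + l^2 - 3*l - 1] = 36*l^3 + 18*l^2 + 2*l - 3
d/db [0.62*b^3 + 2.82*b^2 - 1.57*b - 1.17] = 1.86*b^2 + 5.64*b - 1.57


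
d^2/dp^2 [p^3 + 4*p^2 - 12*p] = 6*p + 8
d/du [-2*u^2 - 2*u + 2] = -4*u - 2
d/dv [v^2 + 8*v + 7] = 2*v + 8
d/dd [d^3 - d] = 3*d^2 - 1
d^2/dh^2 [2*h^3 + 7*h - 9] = 12*h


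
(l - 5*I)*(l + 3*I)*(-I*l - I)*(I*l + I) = l^4 + 2*l^3 - 2*I*l^3 + 16*l^2 - 4*I*l^2 + 30*l - 2*I*l + 15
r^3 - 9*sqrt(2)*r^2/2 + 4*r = r*(r - 4*sqrt(2))*(r - sqrt(2)/2)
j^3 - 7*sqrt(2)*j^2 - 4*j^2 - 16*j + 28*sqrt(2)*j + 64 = (j - 4)*(j - 8*sqrt(2))*(j + sqrt(2))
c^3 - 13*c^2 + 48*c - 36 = (c - 6)^2*(c - 1)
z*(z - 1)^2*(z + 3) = z^4 + z^3 - 5*z^2 + 3*z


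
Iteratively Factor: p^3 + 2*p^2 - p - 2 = (p - 1)*(p^2 + 3*p + 2) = (p - 1)*(p + 2)*(p + 1)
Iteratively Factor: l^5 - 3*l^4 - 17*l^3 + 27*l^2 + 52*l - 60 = (l + 3)*(l^4 - 6*l^3 + l^2 + 24*l - 20) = (l - 5)*(l + 3)*(l^3 - l^2 - 4*l + 4) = (l - 5)*(l - 2)*(l + 3)*(l^2 + l - 2) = (l - 5)*(l - 2)*(l + 2)*(l + 3)*(l - 1)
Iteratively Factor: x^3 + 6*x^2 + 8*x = (x)*(x^2 + 6*x + 8) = x*(x + 4)*(x + 2)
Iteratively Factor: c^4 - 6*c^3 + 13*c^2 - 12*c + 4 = (c - 1)*(c^3 - 5*c^2 + 8*c - 4) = (c - 2)*(c - 1)*(c^2 - 3*c + 2) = (c - 2)^2*(c - 1)*(c - 1)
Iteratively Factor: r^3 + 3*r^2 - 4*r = (r)*(r^2 + 3*r - 4) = r*(r - 1)*(r + 4)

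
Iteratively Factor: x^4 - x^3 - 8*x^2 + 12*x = (x)*(x^3 - x^2 - 8*x + 12) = x*(x - 2)*(x^2 + x - 6) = x*(x - 2)*(x + 3)*(x - 2)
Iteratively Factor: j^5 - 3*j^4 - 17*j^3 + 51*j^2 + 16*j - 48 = (j - 1)*(j^4 - 2*j^3 - 19*j^2 + 32*j + 48) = (j - 3)*(j - 1)*(j^3 + j^2 - 16*j - 16) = (j - 3)*(j - 1)*(j + 4)*(j^2 - 3*j - 4) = (j - 3)*(j - 1)*(j + 1)*(j + 4)*(j - 4)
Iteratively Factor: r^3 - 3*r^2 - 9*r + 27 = (r + 3)*(r^2 - 6*r + 9) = (r - 3)*(r + 3)*(r - 3)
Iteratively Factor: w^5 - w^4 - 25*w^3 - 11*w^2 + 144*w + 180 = (w + 3)*(w^4 - 4*w^3 - 13*w^2 + 28*w + 60) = (w - 5)*(w + 3)*(w^3 + w^2 - 8*w - 12) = (w - 5)*(w + 2)*(w + 3)*(w^2 - w - 6) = (w - 5)*(w + 2)^2*(w + 3)*(w - 3)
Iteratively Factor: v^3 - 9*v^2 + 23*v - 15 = (v - 1)*(v^2 - 8*v + 15) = (v - 5)*(v - 1)*(v - 3)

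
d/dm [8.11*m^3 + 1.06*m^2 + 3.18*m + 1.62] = 24.33*m^2 + 2.12*m + 3.18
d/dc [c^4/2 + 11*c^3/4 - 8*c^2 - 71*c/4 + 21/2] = 2*c^3 + 33*c^2/4 - 16*c - 71/4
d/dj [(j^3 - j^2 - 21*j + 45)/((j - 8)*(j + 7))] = (j^4 - 2*j^3 - 146*j^2 + 22*j + 1221)/(j^4 - 2*j^3 - 111*j^2 + 112*j + 3136)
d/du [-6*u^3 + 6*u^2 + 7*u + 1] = -18*u^2 + 12*u + 7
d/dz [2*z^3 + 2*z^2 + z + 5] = 6*z^2 + 4*z + 1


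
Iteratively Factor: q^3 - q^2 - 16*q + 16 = (q - 1)*(q^2 - 16) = (q - 1)*(q + 4)*(q - 4)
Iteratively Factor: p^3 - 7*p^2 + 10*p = (p - 2)*(p^2 - 5*p) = (p - 5)*(p - 2)*(p)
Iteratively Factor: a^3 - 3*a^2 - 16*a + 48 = (a - 3)*(a^2 - 16) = (a - 3)*(a + 4)*(a - 4)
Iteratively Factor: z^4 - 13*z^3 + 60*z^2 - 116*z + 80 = (z - 5)*(z^3 - 8*z^2 + 20*z - 16) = (z - 5)*(z - 4)*(z^2 - 4*z + 4) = (z - 5)*(z - 4)*(z - 2)*(z - 2)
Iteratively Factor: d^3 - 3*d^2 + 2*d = (d - 2)*(d^2 - d) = d*(d - 2)*(d - 1)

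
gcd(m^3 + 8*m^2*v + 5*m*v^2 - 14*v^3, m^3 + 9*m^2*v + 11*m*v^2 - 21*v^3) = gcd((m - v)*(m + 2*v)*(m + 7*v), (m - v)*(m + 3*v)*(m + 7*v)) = -m^2 - 6*m*v + 7*v^2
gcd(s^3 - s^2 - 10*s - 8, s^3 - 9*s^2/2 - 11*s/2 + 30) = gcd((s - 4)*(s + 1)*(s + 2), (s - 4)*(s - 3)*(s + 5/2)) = s - 4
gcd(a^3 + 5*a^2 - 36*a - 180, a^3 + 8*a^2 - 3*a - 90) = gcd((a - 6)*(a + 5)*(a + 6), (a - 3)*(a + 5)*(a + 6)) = a^2 + 11*a + 30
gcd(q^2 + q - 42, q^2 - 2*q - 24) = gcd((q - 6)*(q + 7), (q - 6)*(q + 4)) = q - 6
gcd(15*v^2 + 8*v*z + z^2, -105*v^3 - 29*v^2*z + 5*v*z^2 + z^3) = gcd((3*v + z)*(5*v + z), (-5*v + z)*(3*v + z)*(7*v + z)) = 3*v + z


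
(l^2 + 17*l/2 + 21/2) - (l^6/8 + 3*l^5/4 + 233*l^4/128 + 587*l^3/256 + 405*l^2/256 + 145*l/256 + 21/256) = -l^6/8 - 3*l^5/4 - 233*l^4/128 - 587*l^3/256 - 149*l^2/256 + 2031*l/256 + 2667/256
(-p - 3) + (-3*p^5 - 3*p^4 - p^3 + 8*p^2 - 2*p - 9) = -3*p^5 - 3*p^4 - p^3 + 8*p^2 - 3*p - 12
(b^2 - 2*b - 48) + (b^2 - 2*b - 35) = 2*b^2 - 4*b - 83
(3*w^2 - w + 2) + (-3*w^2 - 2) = -w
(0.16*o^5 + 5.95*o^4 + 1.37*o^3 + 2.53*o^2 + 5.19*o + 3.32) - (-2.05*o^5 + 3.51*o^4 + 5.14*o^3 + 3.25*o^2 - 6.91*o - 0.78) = 2.21*o^5 + 2.44*o^4 - 3.77*o^3 - 0.72*o^2 + 12.1*o + 4.1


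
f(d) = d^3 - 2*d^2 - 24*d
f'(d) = 3*d^2 - 4*d - 24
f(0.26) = -6.36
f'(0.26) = -24.84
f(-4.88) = -46.72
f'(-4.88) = 66.96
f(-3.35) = 20.36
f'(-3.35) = 23.07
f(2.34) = -54.30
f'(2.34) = -16.93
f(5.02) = -44.37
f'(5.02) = 31.52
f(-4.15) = -6.32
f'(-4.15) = 44.27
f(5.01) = -44.69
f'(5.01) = 31.26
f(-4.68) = -33.99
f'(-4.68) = 60.43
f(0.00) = 0.00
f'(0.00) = -24.00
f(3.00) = -63.00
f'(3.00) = -9.00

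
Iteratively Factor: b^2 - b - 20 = (b - 5)*(b + 4)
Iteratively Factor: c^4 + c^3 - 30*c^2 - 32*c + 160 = (c + 4)*(c^3 - 3*c^2 - 18*c + 40) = (c - 5)*(c + 4)*(c^2 + 2*c - 8) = (c - 5)*(c + 4)^2*(c - 2)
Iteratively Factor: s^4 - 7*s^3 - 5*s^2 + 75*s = (s - 5)*(s^3 - 2*s^2 - 15*s) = (s - 5)^2*(s^2 + 3*s) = s*(s - 5)^2*(s + 3)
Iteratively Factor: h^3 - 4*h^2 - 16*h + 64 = (h - 4)*(h^2 - 16) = (h - 4)^2*(h + 4)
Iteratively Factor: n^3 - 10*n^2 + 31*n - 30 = (n - 5)*(n^2 - 5*n + 6) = (n - 5)*(n - 3)*(n - 2)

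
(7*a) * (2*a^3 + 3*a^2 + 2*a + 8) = 14*a^4 + 21*a^3 + 14*a^2 + 56*a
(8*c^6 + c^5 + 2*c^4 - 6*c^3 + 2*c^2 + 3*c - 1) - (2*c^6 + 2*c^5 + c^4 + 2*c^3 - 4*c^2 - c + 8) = 6*c^6 - c^5 + c^4 - 8*c^3 + 6*c^2 + 4*c - 9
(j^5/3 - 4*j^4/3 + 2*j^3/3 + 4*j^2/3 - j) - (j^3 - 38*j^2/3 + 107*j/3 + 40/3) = j^5/3 - 4*j^4/3 - j^3/3 + 14*j^2 - 110*j/3 - 40/3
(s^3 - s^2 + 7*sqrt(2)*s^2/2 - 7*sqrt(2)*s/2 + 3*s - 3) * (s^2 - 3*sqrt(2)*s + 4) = s^5 - s^4 + sqrt(2)*s^4/2 - 14*s^3 - sqrt(2)*s^3/2 + 5*sqrt(2)*s^2 + 14*s^2 - 5*sqrt(2)*s + 12*s - 12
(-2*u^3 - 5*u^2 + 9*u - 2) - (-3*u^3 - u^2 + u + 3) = u^3 - 4*u^2 + 8*u - 5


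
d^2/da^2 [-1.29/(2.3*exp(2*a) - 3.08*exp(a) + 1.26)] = (-1.29*(4.6*exp(a) - 3.08)*(9.2*exp(a) - 6.16)*exp(a) + (11.868*exp(a) - 3.9732)*(2.3*exp(2*a) - 3.08*exp(a) + 1.26))*exp(a)/(2.3*exp(2*a) - 3.08*exp(a) + 1.26)^3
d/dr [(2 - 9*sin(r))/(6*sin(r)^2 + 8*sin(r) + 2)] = (27*sin(r)^2 - 12*sin(r) - 17)*cos(r)/(2*(sin(r) + 1)^2*(3*sin(r) + 1)^2)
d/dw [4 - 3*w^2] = -6*w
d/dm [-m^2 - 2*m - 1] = -2*m - 2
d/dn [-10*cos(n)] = 10*sin(n)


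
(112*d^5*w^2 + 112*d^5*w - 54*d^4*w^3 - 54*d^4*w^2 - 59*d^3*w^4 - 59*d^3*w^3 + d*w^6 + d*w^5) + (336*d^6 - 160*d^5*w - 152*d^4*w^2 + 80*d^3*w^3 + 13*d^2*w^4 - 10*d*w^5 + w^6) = 336*d^6 + 112*d^5*w^2 - 48*d^5*w - 54*d^4*w^3 - 206*d^4*w^2 - 59*d^3*w^4 + 21*d^3*w^3 + 13*d^2*w^4 + d*w^6 - 9*d*w^5 + w^6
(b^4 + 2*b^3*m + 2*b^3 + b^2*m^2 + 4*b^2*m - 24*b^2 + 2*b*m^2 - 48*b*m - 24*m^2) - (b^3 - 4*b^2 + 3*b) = b^4 + 2*b^3*m + b^3 + b^2*m^2 + 4*b^2*m - 20*b^2 + 2*b*m^2 - 48*b*m - 3*b - 24*m^2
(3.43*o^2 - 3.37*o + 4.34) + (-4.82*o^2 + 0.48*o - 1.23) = -1.39*o^2 - 2.89*o + 3.11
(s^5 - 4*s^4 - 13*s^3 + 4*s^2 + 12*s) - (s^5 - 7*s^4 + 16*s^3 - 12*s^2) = 3*s^4 - 29*s^3 + 16*s^2 + 12*s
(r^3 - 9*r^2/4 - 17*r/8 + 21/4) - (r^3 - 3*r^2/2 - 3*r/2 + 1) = -3*r^2/4 - 5*r/8 + 17/4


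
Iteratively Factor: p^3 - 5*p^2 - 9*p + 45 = (p + 3)*(p^2 - 8*p + 15) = (p - 5)*(p + 3)*(p - 3)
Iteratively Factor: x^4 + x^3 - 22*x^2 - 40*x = (x + 2)*(x^3 - x^2 - 20*x) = (x + 2)*(x + 4)*(x^2 - 5*x) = (x - 5)*(x + 2)*(x + 4)*(x)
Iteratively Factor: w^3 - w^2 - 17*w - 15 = (w + 3)*(w^2 - 4*w - 5) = (w - 5)*(w + 3)*(w + 1)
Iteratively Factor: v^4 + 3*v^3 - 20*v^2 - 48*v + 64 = (v - 4)*(v^3 + 7*v^2 + 8*v - 16) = (v - 4)*(v + 4)*(v^2 + 3*v - 4) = (v - 4)*(v - 1)*(v + 4)*(v + 4)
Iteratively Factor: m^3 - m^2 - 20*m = (m + 4)*(m^2 - 5*m) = m*(m + 4)*(m - 5)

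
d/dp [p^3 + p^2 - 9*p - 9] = 3*p^2 + 2*p - 9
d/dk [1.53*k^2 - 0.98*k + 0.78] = 3.06*k - 0.98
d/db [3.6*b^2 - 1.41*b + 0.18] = 7.2*b - 1.41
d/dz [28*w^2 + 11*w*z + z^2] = 11*w + 2*z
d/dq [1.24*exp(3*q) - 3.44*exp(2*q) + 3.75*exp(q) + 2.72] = (3.72*exp(2*q) - 6.88*exp(q) + 3.75)*exp(q)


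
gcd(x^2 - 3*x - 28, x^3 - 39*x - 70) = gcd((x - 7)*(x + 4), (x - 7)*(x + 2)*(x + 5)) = x - 7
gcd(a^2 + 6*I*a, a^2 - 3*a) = a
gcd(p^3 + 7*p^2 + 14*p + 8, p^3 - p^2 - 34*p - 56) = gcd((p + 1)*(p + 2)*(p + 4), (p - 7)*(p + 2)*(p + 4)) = p^2 + 6*p + 8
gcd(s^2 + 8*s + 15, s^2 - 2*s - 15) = s + 3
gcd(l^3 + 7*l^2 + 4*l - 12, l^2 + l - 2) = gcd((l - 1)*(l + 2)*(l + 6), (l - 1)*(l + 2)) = l^2 + l - 2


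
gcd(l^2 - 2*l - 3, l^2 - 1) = l + 1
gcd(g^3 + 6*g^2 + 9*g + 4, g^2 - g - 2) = g + 1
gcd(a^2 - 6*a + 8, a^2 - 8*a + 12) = a - 2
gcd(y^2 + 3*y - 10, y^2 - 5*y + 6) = y - 2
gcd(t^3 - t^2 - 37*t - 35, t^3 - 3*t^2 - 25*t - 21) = t^2 - 6*t - 7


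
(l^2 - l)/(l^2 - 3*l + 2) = l/(l - 2)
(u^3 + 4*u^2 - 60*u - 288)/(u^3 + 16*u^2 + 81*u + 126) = (u^2 - 2*u - 48)/(u^2 + 10*u + 21)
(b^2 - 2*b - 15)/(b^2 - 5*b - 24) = (b - 5)/(b - 8)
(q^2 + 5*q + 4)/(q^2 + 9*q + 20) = (q + 1)/(q + 5)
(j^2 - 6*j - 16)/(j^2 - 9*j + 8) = (j + 2)/(j - 1)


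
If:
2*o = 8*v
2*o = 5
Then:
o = 5/2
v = 5/8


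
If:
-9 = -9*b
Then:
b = 1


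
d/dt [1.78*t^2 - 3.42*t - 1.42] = 3.56*t - 3.42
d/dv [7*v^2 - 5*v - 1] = 14*v - 5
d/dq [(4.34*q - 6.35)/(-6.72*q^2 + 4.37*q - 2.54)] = (29.1648*q^2 - 85.344*q + 16.7259)/(45.1584*q^4 - 58.7328*q^3 + 53.2345*q^2 - 22.1996*q + 6.4516)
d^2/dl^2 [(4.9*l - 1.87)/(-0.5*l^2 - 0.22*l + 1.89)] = (-(1.0*l + 0.22)*(2.0*l + 0.44)*(4.9*l - 1.87) + (14.7*l + 0.286)*(0.5*l^2 + 0.22*l - 1.89))/(0.5*l^2 + 0.22*l - 1.89)^3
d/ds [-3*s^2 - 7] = -6*s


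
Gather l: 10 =10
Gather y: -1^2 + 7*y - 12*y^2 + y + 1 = -12*y^2 + 8*y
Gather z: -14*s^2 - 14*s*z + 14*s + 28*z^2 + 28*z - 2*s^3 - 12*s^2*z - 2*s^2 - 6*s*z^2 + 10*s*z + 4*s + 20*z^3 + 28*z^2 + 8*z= -2*s^3 - 16*s^2 + 18*s + 20*z^3 + z^2*(56 - 6*s) + z*(-12*s^2 - 4*s + 36)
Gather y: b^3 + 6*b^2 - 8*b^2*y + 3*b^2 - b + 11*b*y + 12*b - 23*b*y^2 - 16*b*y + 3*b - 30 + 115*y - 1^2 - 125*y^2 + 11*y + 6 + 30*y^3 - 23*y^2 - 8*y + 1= b^3 + 9*b^2 + 14*b + 30*y^3 + y^2*(-23*b - 148) + y*(-8*b^2 - 5*b + 118) - 24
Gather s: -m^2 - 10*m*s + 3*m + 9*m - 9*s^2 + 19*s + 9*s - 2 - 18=-m^2 + 12*m - 9*s^2 + s*(28 - 10*m) - 20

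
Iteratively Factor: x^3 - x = (x - 1)*(x^2 + x) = x*(x - 1)*(x + 1)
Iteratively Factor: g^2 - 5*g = (g)*(g - 5)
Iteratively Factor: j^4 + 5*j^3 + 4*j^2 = (j + 4)*(j^3 + j^2) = j*(j + 4)*(j^2 + j) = j^2*(j + 4)*(j + 1)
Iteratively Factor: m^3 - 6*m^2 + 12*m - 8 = (m - 2)*(m^2 - 4*m + 4) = (m - 2)^2*(m - 2)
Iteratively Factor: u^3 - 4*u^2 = (u)*(u^2 - 4*u) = u*(u - 4)*(u)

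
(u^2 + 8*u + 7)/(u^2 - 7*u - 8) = (u + 7)/(u - 8)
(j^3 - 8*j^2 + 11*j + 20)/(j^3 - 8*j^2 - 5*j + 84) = (j^2 - 4*j - 5)/(j^2 - 4*j - 21)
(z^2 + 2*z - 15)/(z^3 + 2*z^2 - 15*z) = 1/z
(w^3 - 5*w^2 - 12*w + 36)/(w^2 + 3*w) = w - 8 + 12/w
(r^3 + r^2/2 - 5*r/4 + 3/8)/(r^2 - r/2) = r + 1 - 3/(4*r)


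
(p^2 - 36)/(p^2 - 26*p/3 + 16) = 3*(p + 6)/(3*p - 8)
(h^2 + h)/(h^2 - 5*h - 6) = h/(h - 6)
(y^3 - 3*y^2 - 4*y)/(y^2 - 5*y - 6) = y*(y - 4)/(y - 6)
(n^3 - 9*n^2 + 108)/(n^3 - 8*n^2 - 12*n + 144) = (n + 3)/(n + 4)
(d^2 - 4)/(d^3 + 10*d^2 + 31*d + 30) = (d - 2)/(d^2 + 8*d + 15)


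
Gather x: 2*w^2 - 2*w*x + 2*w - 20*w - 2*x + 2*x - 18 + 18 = 2*w^2 - 2*w*x - 18*w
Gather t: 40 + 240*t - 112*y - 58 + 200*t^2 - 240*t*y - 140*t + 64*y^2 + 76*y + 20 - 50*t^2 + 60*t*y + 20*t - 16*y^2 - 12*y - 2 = 150*t^2 + t*(120 - 180*y) + 48*y^2 - 48*y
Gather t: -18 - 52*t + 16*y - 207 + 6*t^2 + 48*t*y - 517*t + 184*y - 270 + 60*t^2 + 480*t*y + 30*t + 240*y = 66*t^2 + t*(528*y - 539) + 440*y - 495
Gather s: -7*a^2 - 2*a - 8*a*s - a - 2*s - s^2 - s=-7*a^2 - 3*a - s^2 + s*(-8*a - 3)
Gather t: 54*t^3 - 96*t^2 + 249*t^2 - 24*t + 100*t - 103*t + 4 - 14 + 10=54*t^3 + 153*t^2 - 27*t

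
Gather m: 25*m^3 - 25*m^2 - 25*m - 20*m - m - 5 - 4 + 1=25*m^3 - 25*m^2 - 46*m - 8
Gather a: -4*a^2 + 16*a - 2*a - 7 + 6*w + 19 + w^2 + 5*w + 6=-4*a^2 + 14*a + w^2 + 11*w + 18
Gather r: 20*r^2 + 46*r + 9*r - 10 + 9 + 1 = 20*r^2 + 55*r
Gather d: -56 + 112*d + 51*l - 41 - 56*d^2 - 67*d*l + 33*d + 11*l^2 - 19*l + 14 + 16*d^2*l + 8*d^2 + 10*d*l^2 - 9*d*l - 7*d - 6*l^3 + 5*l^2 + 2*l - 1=d^2*(16*l - 48) + d*(10*l^2 - 76*l + 138) - 6*l^3 + 16*l^2 + 34*l - 84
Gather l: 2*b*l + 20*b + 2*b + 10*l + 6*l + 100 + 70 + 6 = 22*b + l*(2*b + 16) + 176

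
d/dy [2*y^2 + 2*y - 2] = 4*y + 2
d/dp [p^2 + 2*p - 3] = 2*p + 2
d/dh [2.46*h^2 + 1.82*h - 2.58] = 4.92*h + 1.82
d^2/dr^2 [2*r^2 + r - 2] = 4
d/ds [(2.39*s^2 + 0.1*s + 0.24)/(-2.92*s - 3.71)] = (-6.9788*s^2 - 17.7338*s + 0.3298)/(8.5264*s^2 + 21.6664*s + 13.7641)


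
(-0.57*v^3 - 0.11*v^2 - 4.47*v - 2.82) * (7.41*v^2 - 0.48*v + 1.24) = -4.2237*v^5 - 0.5415*v^4 - 33.7767*v^3 - 18.887*v^2 - 4.1892*v - 3.4968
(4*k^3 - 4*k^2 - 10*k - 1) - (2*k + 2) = 4*k^3 - 4*k^2 - 12*k - 3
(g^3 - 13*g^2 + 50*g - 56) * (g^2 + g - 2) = g^5 - 12*g^4 + 35*g^3 + 20*g^2 - 156*g + 112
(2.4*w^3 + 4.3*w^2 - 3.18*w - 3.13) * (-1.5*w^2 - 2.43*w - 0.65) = -3.6*w^5 - 12.282*w^4 - 7.239*w^3 + 9.6274*w^2 + 9.6729*w + 2.0345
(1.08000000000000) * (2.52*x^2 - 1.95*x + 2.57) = 2.7216*x^2 - 2.106*x + 2.7756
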